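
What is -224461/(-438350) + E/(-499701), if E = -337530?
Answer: 86706553887/73014644450 ≈ 1.1875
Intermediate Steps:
-224461/(-438350) + E/(-499701) = -224461/(-438350) - 337530/(-499701) = -224461*(-1/438350) - 337530*(-1/499701) = 224461/438350 + 112510/166567 = 86706553887/73014644450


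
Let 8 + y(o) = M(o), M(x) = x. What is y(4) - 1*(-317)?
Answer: 313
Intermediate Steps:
y(o) = -8 + o
y(4) - 1*(-317) = (-8 + 4) - 1*(-317) = -4 + 317 = 313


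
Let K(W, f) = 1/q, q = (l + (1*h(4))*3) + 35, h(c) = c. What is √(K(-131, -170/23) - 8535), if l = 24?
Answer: 4*I*√2689054/71 ≈ 92.385*I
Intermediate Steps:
q = 71 (q = (24 + (1*4)*3) + 35 = (24 + 4*3) + 35 = (24 + 12) + 35 = 36 + 35 = 71)
K(W, f) = 1/71
√(K(-131, -170/23) - 8535) = √(1/71 - 8535) = √(-605984/71) = 4*I*√2689054/71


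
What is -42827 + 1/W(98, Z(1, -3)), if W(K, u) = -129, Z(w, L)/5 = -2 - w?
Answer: -5524684/129 ≈ -42827.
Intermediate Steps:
Z(w, L) = -10 - 5*w (Z(w, L) = 5*(-2 - w) = -10 - 5*w)
-42827 + 1/W(98, Z(1, -3)) = -42827 + 1/(-129) = -42827 - 1/129 = -5524684/129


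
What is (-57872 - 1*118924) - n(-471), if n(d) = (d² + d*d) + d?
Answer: -620007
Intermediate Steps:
n(d) = d + 2*d² (n(d) = (d² + d²) + d = 2*d² + d = d + 2*d²)
(-57872 - 1*118924) - n(-471) = (-57872 - 1*118924) - (-471)*(1 + 2*(-471)) = (-57872 - 118924) - (-471)*(1 - 942) = -176796 - (-471)*(-941) = -176796 - 1*443211 = -176796 - 443211 = -620007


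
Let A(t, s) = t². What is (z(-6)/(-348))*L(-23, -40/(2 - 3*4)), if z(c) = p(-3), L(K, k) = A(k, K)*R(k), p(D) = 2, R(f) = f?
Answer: -32/87 ≈ -0.36782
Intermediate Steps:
L(K, k) = k³ (L(K, k) = k²*k = k³)
z(c) = 2
(z(-6)/(-348))*L(-23, -40/(2 - 3*4)) = (2/(-348))*(-40/(2 - 3*4))³ = (2*(-1/348))*(-40/(2 - 12))³ = -(-40/(-10))³/174 = -(-40*(-⅒))³/174 = -1/174*4³ = -1/174*64 = -32/87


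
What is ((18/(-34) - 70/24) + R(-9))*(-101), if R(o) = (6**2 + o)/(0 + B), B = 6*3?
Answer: 40097/204 ≈ 196.55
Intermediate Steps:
B = 18
R(o) = 2 + o/18 (R(o) = (6**2 + o)/(0 + 18) = (36 + o)/18 = (36 + o)*(1/18) = 2 + o/18)
((18/(-34) - 70/24) + R(-9))*(-101) = ((18/(-34) - 70/24) + (2 + (1/18)*(-9)))*(-101) = ((18*(-1/34) - 70*1/24) + (2 - 1/2))*(-101) = ((-9/17 - 35/12) + 3/2)*(-101) = (-703/204 + 3/2)*(-101) = -397/204*(-101) = 40097/204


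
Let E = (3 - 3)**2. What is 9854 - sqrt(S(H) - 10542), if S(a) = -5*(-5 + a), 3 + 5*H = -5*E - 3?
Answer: 9854 - I*sqrt(10511) ≈ 9854.0 - 102.52*I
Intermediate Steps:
E = 0 (E = 0**2 = 0)
H = -6/5 (H = -3/5 + (-5*0 - 3)/5 = -3/5 + (0 - 3)/5 = -3/5 + (1/5)*(-3) = -3/5 - 3/5 = -6/5 ≈ -1.2000)
S(a) = 25 - 5*a
9854 - sqrt(S(H) - 10542) = 9854 - sqrt((25 - 5*(-6/5)) - 10542) = 9854 - sqrt((25 + 6) - 10542) = 9854 - sqrt(31 - 10542) = 9854 - sqrt(-10511) = 9854 - I*sqrt(10511)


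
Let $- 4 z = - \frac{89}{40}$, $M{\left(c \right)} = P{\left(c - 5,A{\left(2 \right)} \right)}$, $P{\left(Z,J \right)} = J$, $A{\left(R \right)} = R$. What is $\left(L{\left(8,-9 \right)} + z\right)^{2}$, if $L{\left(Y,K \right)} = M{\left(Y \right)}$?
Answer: $\frac{167281}{25600} \approx 6.5344$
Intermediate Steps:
$M{\left(c \right)} = 2$
$L{\left(Y,K \right)} = 2$
$z = \frac{89}{160}$ ($z = - \frac{\left(-89\right) \frac{1}{40}}{4} = \left(- \frac{1}{4}\right) \left(- \frac{89}{40}\right) = \frac{89}{160} \approx 0.55625$)
$\left(L{\left(8,-9 \right)} + z\right)^{2} = \left(2 + \frac{89}{160}\right)^{2} = \left(\frac{409}{160}\right)^{2} = \frac{167281}{25600}$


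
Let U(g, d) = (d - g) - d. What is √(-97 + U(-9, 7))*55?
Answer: 110*I*√22 ≈ 515.95*I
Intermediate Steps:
U(g, d) = -g
√(-97 + U(-9, 7))*55 = √(-97 - 1*(-9))*55 = √(-97 + 9)*55 = √(-88)*55 = (2*I*√22)*55 = 110*I*√22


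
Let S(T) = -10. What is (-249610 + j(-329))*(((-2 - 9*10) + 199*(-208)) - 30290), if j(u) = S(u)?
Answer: 17916225880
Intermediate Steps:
j(u) = -10
(-249610 + j(-329))*(((-2 - 9*10) + 199*(-208)) - 30290) = (-249610 - 10)*(((-2 - 9*10) + 199*(-208)) - 30290) = -249620*(((-2 - 90) - 41392) - 30290) = -249620*((-92 - 41392) - 30290) = -249620*(-41484 - 30290) = -249620*(-71774) = 17916225880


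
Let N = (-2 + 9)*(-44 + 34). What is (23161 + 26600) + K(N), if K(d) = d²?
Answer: 54661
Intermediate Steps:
N = -70 (N = 7*(-10) = -70)
(23161 + 26600) + K(N) = (23161 + 26600) + (-70)² = 49761 + 4900 = 54661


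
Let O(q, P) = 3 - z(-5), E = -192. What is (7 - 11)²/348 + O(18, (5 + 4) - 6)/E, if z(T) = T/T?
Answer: 33/928 ≈ 0.035560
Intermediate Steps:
z(T) = 1
O(q, P) = 2 (O(q, P) = 3 - 1*1 = 3 - 1 = 2)
(7 - 11)²/348 + O(18, (5 + 4) - 6)/E = (7 - 11)²/348 + 2/(-192) = (-4)²*(1/348) + 2*(-1/192) = 16*(1/348) - 1/96 = 4/87 - 1/96 = 33/928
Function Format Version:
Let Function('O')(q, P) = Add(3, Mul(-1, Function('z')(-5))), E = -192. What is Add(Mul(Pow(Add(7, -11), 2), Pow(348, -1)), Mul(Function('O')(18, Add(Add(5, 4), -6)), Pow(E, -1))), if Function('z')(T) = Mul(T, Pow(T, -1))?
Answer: Rational(33, 928) ≈ 0.035560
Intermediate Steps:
Function('z')(T) = 1
Function('O')(q, P) = 2 (Function('O')(q, P) = Add(3, Mul(-1, 1)) = Add(3, -1) = 2)
Add(Mul(Pow(Add(7, -11), 2), Pow(348, -1)), Mul(Function('O')(18, Add(Add(5, 4), -6)), Pow(E, -1))) = Add(Mul(Pow(Add(7, -11), 2), Pow(348, -1)), Mul(2, Pow(-192, -1))) = Add(Mul(Pow(-4, 2), Rational(1, 348)), Mul(2, Rational(-1, 192))) = Add(Mul(16, Rational(1, 348)), Rational(-1, 96)) = Add(Rational(4, 87), Rational(-1, 96)) = Rational(33, 928)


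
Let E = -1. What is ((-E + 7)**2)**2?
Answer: 4096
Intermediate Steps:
((-E + 7)**2)**2 = ((-1*(-1) + 7)**2)**2 = ((1 + 7)**2)**2 = (8**2)**2 = 64**2 = 4096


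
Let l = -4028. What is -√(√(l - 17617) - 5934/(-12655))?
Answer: -√(75094770 + 480447075*I*√2405)/12655 ≈ -8.5905 - 8.5631*I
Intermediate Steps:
-√(√(l - 17617) - 5934/(-12655)) = -√(√(-4028 - 17617) - 5934/(-12655)) = -√(√(-21645) - 5934*(-1/12655)) = -√(3*I*√2405 + 5934/12655) = -√(5934/12655 + 3*I*√2405)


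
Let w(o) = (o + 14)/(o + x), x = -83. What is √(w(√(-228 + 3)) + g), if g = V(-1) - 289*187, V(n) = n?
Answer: √(-2735119245642 - 10350870*I)/7114 ≈ 0.00043989 - 232.47*I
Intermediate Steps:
g = -54044 (g = -1 - 289*187 = -1 - 54043 = -54044)
w(o) = (14 + o)/(-83 + o) (w(o) = (o + 14)/(o - 83) = (14 + o)/(-83 + o))
√(w(√(-228 + 3)) + g) = √((14 + √(-228 + 3))/(-83 + √(-228 + 3)) - 54044) = √((14 + √(-225))/(-83 + √(-225)) - 54044) = √((14 + 15*I)/(-83 + 15*I) - 54044) = √(((-83 - 15*I)/7114)*(14 + 15*I) - 54044) = √((-83 - 15*I)*(14 + 15*I)/7114 - 54044) = √(-54044 + (-83 - 15*I)*(14 + 15*I)/7114)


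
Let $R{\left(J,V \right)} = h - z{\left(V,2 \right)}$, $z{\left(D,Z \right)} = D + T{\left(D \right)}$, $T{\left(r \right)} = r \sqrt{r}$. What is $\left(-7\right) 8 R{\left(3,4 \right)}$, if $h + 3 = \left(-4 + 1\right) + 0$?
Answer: $1008$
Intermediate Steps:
$T{\left(r \right)} = r^{\frac{3}{2}}$
$z{\left(D,Z \right)} = D + D^{\frac{3}{2}}$
$h = -6$ ($h = -3 + \left(\left(-4 + 1\right) + 0\right) = -3 + \left(-3 + 0\right) = -3 - 3 = -6$)
$R{\left(J,V \right)} = -6 - V - V^{\frac{3}{2}}$ ($R{\left(J,V \right)} = -6 - \left(V + V^{\frac{3}{2}}\right) = -6 - V - V^{\frac{3}{2}}$)
$\left(-7\right) 8 R{\left(3,4 \right)} = \left(-7\right) 8 \left(-6 - 4 - 4^{\frac{3}{2}}\right) = - 56 \left(-6 - 4 - 8\right) = \left(-56\right) \left(-18\right) = 1008$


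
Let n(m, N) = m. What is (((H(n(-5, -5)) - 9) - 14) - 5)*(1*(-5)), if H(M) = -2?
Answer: 150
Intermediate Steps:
(((H(n(-5, -5)) - 9) - 14) - 5)*(1*(-5)) = (((-2 - 9) - 14) - 5)*(1*(-5)) = ((-11 - 14) - 5)*(-5) = (-25 - 5)*(-5) = -30*(-5) = 150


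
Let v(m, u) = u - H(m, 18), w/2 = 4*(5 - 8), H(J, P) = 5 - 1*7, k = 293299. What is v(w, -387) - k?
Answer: -293684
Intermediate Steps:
H(J, P) = -2 (H(J, P) = 5 - 7 = -2)
w = -24 (w = 2*(4*(5 - 8)) = 2*(4*(-3)) = 2*(-12) = -24)
v(m, u) = 2 + u (v(m, u) = u - 1*(-2) = u + 2 = 2 + u)
v(w, -387) - k = (2 - 387) - 1*293299 = -385 - 293299 = -293684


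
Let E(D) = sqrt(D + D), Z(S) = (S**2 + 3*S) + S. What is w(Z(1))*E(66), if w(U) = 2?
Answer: 4*sqrt(33) ≈ 22.978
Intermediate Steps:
Z(S) = S**2 + 4*S
E(D) = sqrt(2)*sqrt(D) (E(D) = sqrt(2*D) = sqrt(2)*sqrt(D))
w(Z(1))*E(66) = 2*(sqrt(2)*sqrt(66)) = 2*(2*sqrt(33)) = 4*sqrt(33)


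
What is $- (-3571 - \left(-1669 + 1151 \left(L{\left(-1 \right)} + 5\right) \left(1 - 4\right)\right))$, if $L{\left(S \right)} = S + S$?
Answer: $-8457$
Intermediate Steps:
$L{\left(S \right)} = 2 S$
$- (-3571 - \left(-1669 + 1151 \left(L{\left(-1 \right)} + 5\right) \left(1 - 4\right)\right)) = - (-3571 - \left(-1669 + 1151 \left(2 \left(-1\right) + 5\right) \left(1 - 4\right)\right)) = - (-3571 - \left(-1669 + 1151 \left(-2 + 5\right) \left(-3\right)\right)) = - (-3571 - \left(-1669 + 1151 \cdot 3 \left(-3\right)\right)) = - (-3571 + \left(\left(-1151\right) \left(-9\right) + 1669\right)) = - (-3571 + \left(10359 + 1669\right)) = - (-3571 + 12028) = \left(-1\right) 8457 = -8457$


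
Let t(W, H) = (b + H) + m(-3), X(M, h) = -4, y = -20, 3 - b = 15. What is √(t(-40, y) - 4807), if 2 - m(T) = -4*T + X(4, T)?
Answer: I*√4845 ≈ 69.606*I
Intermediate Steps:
b = -12 (b = 3 - 1*15 = 3 - 15 = -12)
m(T) = 6 + 4*T (m(T) = 2 - (-4*T - 4) = 2 - (-4 - 4*T) = 2 + (4 + 4*T) = 6 + 4*T)
t(W, H) = -18 + H (t(W, H) = (-12 + H) + (6 + 4*(-3)) = (-12 + H) + (6 - 12) = (-12 + H) - 6 = -18 + H)
√(t(-40, y) - 4807) = √((-18 - 20) - 4807) = √(-38 - 4807) = √(-4845) = I*√4845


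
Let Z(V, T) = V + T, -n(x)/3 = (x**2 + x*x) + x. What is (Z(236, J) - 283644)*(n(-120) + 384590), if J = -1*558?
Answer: -84778049300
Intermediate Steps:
n(x) = -6*x**2 - 3*x (n(x) = -3*((x**2 + x*x) + x) = -3*((x**2 + x**2) + x) = -3*(2*x**2 + x) = -3*(x + 2*x**2) = -6*x**2 - 3*x)
J = -558
Z(V, T) = T + V
(Z(236, J) - 283644)*(n(-120) + 384590) = ((-558 + 236) - 283644)*(-3*(-120)*(1 + 2*(-120)) + 384590) = (-322 - 283644)*(-3*(-120)*(1 - 240) + 384590) = -283966*(-3*(-120)*(-239) + 384590) = -283966*(-86040 + 384590) = -283966*298550 = -84778049300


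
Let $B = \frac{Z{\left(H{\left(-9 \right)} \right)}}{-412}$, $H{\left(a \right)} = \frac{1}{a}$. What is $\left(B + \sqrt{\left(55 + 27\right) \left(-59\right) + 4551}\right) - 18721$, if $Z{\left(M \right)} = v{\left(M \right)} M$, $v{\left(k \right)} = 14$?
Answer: $- \frac{34708727}{1854} + i \sqrt{287} \approx -18721.0 + 16.941 i$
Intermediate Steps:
$Z{\left(M \right)} = 14 M$
$B = \frac{7}{1854}$ ($B = \frac{14 \frac{1}{-9}}{-412} = 14 \left(- \frac{1}{9}\right) \left(- \frac{1}{412}\right) = \left(- \frac{14}{9}\right) \left(- \frac{1}{412}\right) = \frac{7}{1854} \approx 0.0037756$)
$\left(B + \sqrt{\left(55 + 27\right) \left(-59\right) + 4551}\right) - 18721 = \left(\frac{7}{1854} + \sqrt{\left(55 + 27\right) \left(-59\right) + 4551}\right) - 18721 = \left(\frac{7}{1854} + \sqrt{82 \left(-59\right) + 4551}\right) - 18721 = \left(\frac{7}{1854} + \sqrt{-4838 + 4551}\right) - 18721 = \left(\frac{7}{1854} + \sqrt{-287}\right) - 18721 = \left(\frac{7}{1854} + i \sqrt{287}\right) - 18721 = - \frac{34708727}{1854} + i \sqrt{287}$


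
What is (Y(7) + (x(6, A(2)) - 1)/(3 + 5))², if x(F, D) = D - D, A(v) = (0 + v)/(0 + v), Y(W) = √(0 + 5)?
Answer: 321/64 - √5/4 ≈ 4.4566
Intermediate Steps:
Y(W) = √5
A(v) = 1 (A(v) = v/v = 1)
x(F, D) = 0
(Y(7) + (x(6, A(2)) - 1)/(3 + 5))² = (√5 + (0 - 1)/(3 + 5))² = (√5 - 1/8)² = (√5 - 1*⅛)² = (√5 - ⅛)² = (-⅛ + √5)²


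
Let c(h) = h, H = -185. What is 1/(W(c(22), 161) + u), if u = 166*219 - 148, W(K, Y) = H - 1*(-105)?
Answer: 1/36126 ≈ 2.7681e-5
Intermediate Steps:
W(K, Y) = -80 (W(K, Y) = -185 - 1*(-105) = -185 + 105 = -80)
u = 36206 (u = 36354 - 148 = 36206)
1/(W(c(22), 161) + u) = 1/(-80 + 36206) = 1/36126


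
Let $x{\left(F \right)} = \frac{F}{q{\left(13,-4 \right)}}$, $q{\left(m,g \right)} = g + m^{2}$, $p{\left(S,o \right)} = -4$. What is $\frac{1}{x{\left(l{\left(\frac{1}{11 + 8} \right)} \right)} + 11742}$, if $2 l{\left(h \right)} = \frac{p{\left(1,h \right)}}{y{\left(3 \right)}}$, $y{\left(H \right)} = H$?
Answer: $\frac{495}{5812288} \approx 8.5164 \cdot 10^{-5}$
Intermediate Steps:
$l{\left(h \right)} = - \frac{2}{3}$ ($l{\left(h \right)} = \frac{\left(-4\right) \frac{1}{3}}{2} = \frac{1}{2} \left(- \frac{4}{3}\right) = - \frac{2}{3}$)
$x{\left(F \right)} = \frac{F}{165}$ ($x{\left(F \right)} = \frac{F}{-4 + 13^{2}} = \frac{F}{-4 + 169} = \frac{F}{165}$)
$\frac{1}{x{\left(l{\left(\frac{1}{11 + 8} \right)} \right)} + 11742} = \frac{1}{\frac{1}{165} \left(- \frac{2}{3}\right) + 11742} = \frac{1}{- \frac{2}{495} + 11742} = \frac{1}{\frac{5812288}{495}} = \frac{495}{5812288}$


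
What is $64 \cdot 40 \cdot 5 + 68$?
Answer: $12868$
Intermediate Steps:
$64 \cdot 40 \cdot 5 + 68 = 64 \cdot 200 + 68 = 12800 + 68 = 12868$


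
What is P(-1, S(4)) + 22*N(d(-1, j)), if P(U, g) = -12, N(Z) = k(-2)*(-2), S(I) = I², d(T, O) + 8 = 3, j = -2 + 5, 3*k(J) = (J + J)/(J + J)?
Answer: -80/3 ≈ -26.667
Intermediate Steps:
k(J) = ⅓ (k(J) = ((J + J)/(J + J))/3 = ((2*J)/((2*J)))/3 = ((2*J)*(1/(2*J)))/3 = (⅓)*1 = ⅓)
j = 3
d(T, O) = -5 (d(T, O) = -8 + 3 = -5)
N(Z) = -⅔ (N(Z) = (⅓)*(-2) = -⅔)
P(-1, S(4)) + 22*N(d(-1, j)) = -12 + 22*(-⅔) = -12 - 44/3 = -80/3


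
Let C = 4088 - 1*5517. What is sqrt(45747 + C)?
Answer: sqrt(44318) ≈ 210.52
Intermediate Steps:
C = -1429 (C = 4088 - 5517 = -1429)
sqrt(45747 + C) = sqrt(45747 - 1429) = sqrt(44318)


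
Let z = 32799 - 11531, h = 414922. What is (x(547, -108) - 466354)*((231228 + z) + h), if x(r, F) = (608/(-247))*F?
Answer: -4043983105028/13 ≈ -3.1108e+11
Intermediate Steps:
z = 21268
x(r, F) = -32*F/13 (x(r, F) = (608*(-1/247))*F = -32*F/13)
(x(547, -108) - 466354)*((231228 + z) + h) = (-32/13*(-108) - 466354)*((231228 + 21268) + 414922) = (3456/13 - 466354)*(252496 + 414922) = -6059146/13*667418 = -4043983105028/13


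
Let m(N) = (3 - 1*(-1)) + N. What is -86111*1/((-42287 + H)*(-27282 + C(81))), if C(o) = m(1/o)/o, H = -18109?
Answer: -188324757/3603565127764 ≈ -5.2261e-5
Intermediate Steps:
m(N) = 4 + N (m(N) = (3 + 1) + N = 4 + N)
C(o) = (4 + 1/o)/o
-86111*1/((-42287 + H)*(-27282 + C(81))) = -86111*1/((-42287 - 18109)*(-27282 + (1 + 4*81)/81²)) = -86111*(-1/(60396*(-27282 + (1 + 324)/6561))) = -86111*(-1/(60396*(-27282 + (1/6561)*325))) = -86111*(-1/(60396*(-27282 + 325/6561))) = -86111/((-60396*(-178996877/6561))) = -86111/3603565127764/2187 = -86111*2187/3603565127764 = -188324757/3603565127764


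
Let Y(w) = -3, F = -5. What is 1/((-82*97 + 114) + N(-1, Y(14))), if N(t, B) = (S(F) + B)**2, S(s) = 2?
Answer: -1/7839 ≈ -0.00012757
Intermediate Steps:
N(t, B) = (2 + B)**2
1/((-82*97 + 114) + N(-1, Y(14))) = 1/((-82*97 + 114) + (2 - 3)**2) = 1/((-7954 + 114) + (-1)**2) = 1/(-7840 + 1) = 1/(-7839) = -1/7839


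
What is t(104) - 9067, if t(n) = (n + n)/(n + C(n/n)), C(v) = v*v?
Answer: -951827/105 ≈ -9065.0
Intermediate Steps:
C(v) = v²
t(n) = 2*n/(1 + n) (t(n) = (n + n)/(n + (n/n)²) = (2*n)/(n + 1²) = (2*n)/(n + 1) = (2*n)/(1 + n) = 2*n/(1 + n))
t(104) - 9067 = 2*104/(1 + 104) - 9067 = 2*104/105 - 9067 = 2*104*(1/105) - 9067 = 208/105 - 9067 = -951827/105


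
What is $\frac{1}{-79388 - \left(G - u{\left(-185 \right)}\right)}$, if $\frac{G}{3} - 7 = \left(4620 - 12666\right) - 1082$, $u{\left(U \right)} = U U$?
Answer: $- \frac{1}{17800} \approx -5.618 \cdot 10^{-5}$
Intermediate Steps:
$u{\left(U \right)} = U^{2}$
$G = -27363$ ($G = 21 + 3 \left(\left(4620 - 12666\right) - 1082\right) = 21 + 3 \left(-8046 - 1082\right) = 21 + 3 \left(-9128\right) = 21 - 27384 = -27363$)
$\frac{1}{-79388 - \left(G - u{\left(-185 \right)}\right)} = \frac{1}{-79388 + \left(\left(-185\right)^{2} - -27363\right)} = \frac{1}{-79388 + \left(34225 + 27363\right)} = \frac{1}{-79388 + 61588} = \frac{1}{-17800} = - \frac{1}{17800}$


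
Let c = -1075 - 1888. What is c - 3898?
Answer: -6861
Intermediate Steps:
c = -2963
c - 3898 = -2963 - 3898 = -6861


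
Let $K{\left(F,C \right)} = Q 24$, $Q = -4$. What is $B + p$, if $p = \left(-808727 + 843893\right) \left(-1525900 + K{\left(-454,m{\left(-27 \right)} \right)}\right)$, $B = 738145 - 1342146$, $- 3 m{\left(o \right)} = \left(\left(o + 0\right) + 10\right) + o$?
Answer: $-53663779337$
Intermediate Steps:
$m{\left(o \right)} = - \frac{10}{3} - \frac{2 o}{3}$ ($m{\left(o \right)} = - \frac{\left(\left(o + 0\right) + 10\right) + o}{3} = - \frac{\left(o + 10\right) + o}{3} = - \frac{\left(10 + o\right) + o}{3} = - \frac{10 + 2 o}{3} = - \frac{10}{3} - \frac{2 o}{3}$)
$B = -604001$ ($B = 738145 - 1342146 = -604001$)
$K{\left(F,C \right)} = -96$ ($K{\left(F,C \right)} = \left(-4\right) 24 = -96$)
$p = -53663175336$ ($p = \left(-808727 + 843893\right) \left(-1525900 - 96\right) = 35166 \left(-1525996\right) = -53663175336$)
$B + p = -604001 - 53663175336 = -53663779337$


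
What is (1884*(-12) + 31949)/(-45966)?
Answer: -9341/45966 ≈ -0.20322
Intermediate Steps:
(1884*(-12) + 31949)/(-45966) = (-22608 + 31949)*(-1/45966) = 9341*(-1/45966) = -9341/45966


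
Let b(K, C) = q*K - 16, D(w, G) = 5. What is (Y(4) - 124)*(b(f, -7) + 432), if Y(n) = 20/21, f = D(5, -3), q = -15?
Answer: -881144/21 ≈ -41959.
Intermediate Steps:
f = 5
b(K, C) = -16 - 15*K (b(K, C) = -15*K - 16 = -16 - 15*K)
Y(n) = 20/21 (Y(n) = 20*(1/21) = 20/21)
(Y(4) - 124)*(b(f, -7) + 432) = (20/21 - 124)*((-16 - 15*5) + 432) = -2584*((-16 - 75) + 432)/21 = -2584*(-91 + 432)/21 = -2584/21*341 = -881144/21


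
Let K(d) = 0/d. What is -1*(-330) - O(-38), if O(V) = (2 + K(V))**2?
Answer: 326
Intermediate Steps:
K(d) = 0
O(V) = 4 (O(V) = (2 + 0)**2 = 2**2 = 4)
-1*(-330) - O(-38) = -1*(-330) - 1*4 = 330 - 4 = 326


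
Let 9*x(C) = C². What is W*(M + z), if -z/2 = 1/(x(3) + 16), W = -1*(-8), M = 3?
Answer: 392/17 ≈ 23.059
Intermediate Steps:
x(C) = C²/9
W = 8
z = -2/17 (z = -2/((⅑)*3² + 16) = -2/((⅑)*9 + 16) = -2/(1 + 16) = -2/17 ≈ -0.11765)
W*(M + z) = 8*(3 - 2/17) = 8*(49/17) = 392/17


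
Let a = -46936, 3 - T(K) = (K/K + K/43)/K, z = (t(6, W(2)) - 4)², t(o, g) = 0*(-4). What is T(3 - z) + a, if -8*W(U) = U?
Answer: -26235517/559 ≈ -46933.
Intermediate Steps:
W(U) = -U/8
t(o, g) = 0
z = 16 (z = (0 - 4)² = (-4)² = 16)
T(K) = 3 - (1 + K/43)/K (T(K) = 3 - (K/K + K/43)/K = 3 - (1 + K*(1/43))/K = 3 - (1 + K/43)/K)
T(3 - z) + a = (128/43 - 1/(3 - 1*16)) - 46936 = (128/43 - 1/(3 - 16)) - 46936 = (128/43 - 1/(-13)) - 46936 = (128/43 - 1*(-1/13)) - 46936 = (128/43 + 1/13) - 46936 = 1707/559 - 46936 = -26235517/559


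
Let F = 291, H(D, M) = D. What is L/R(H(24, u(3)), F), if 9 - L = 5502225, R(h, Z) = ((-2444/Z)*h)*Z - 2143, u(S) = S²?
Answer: 5502216/60799 ≈ 90.498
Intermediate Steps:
R(h, Z) = -2143 - 2444*h (R(h, Z) = (-2444*h/Z)*Z - 2143 = -2444*h - 2143 = -2143 - 2444*h)
L = -5502216 (L = 9 - 1*5502225 = 9 - 5502225 = -5502216)
L/R(H(24, u(3)), F) = -5502216/(-2143 - 2444*24) = -5502216/(-2143 - 58656) = -5502216/(-60799) = -5502216*(-1/60799) = 5502216/60799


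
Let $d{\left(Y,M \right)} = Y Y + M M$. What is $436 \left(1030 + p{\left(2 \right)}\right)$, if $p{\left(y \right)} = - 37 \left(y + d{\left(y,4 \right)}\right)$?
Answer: $94176$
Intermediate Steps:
$d{\left(Y,M \right)} = M^{2} + Y^{2}$ ($d{\left(Y,M \right)} = Y^{2} + M^{2} = M^{2} + Y^{2}$)
$p{\left(y \right)} = -592 - 37 y - 37 y^{2}$ ($p{\left(y \right)} = - 37 \left(y + \left(4^{2} + y^{2}\right)\right) = - 37 \left(y + \left(16 + y^{2}\right)\right) = - 37 \left(16 + y + y^{2}\right) = -592 - 37 y - 37 y^{2}$)
$436 \left(1030 + p{\left(2 \right)}\right) = 436 \left(1030 - \left(666 + 148\right)\right) = 436 \left(1030 - 814\right) = 436 \cdot 216 = 94176$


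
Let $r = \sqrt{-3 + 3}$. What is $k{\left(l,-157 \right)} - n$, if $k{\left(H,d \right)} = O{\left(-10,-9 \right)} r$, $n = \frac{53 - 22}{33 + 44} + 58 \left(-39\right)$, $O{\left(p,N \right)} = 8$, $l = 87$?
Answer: $\frac{174143}{77} \approx 2261.6$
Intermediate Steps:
$n = - \frac{174143}{77}$ ($n = \frac{31}{77} - 2262 = - \frac{174143}{77} \approx -2261.6$)
$r = 0$ ($r = \sqrt{0} = 0$)
$k{\left(H,d \right)} = 0$ ($k{\left(H,d \right)} = 8 \cdot 0 = 0$)
$k{\left(l,-157 \right)} - n = 0 - - \frac{174143}{77} = 0 + \frac{174143}{77} = \frac{174143}{77}$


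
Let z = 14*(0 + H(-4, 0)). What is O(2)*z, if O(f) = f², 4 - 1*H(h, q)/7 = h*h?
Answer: -4704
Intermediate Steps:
H(h, q) = 28 - 7*h² (H(h, q) = 28 - 7*h*h = 28 - 7*h²)
z = -1176 (z = 14*(0 + (28 - 7*(-4)²)) = 14*(0 + (28 - 7*16)) = 14*(0 + (28 - 112)) = 14*(0 - 84) = 14*(-84) = -1176)
O(2)*z = 2²*(-1176) = 4*(-1176) = -4704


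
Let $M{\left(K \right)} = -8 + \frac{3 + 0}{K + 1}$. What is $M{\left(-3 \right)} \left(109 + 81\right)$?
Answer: $-1805$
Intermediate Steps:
$M{\left(K \right)} = -8 + \frac{3}{1 + K}$
$M{\left(-3 \right)} \left(109 + 81\right) = \frac{-5 - -24}{1 - 3} \left(109 + 81\right) = \frac{-5 + 24}{-2} \cdot 190 = \left(- \frac{1}{2}\right) 19 \cdot 190 = \left(- \frac{19}{2}\right) 190 = -1805$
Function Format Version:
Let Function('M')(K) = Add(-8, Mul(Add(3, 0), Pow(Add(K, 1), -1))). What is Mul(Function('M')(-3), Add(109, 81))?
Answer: -1805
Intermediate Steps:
Function('M')(K) = Add(-8, Mul(3, Pow(Add(1, K), -1)))
Mul(Function('M')(-3), Add(109, 81)) = Mul(Mul(Pow(Add(1, -3), -1), Add(-5, Mul(-8, -3))), Add(109, 81)) = Mul(Mul(Pow(-2, -1), Add(-5, 24)), 190) = Mul(Mul(Rational(-1, 2), 19), 190) = Mul(Rational(-19, 2), 190) = -1805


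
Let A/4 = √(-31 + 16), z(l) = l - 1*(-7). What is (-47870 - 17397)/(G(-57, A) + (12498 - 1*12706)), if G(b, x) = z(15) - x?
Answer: 2023277/5806 - 65267*I*√15/8709 ≈ 348.48 - 29.025*I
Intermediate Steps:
z(l) = 7 + l (z(l) = l + 7 = 7 + l)
A = 4*I*√15 (A = 4*√(-31 + 16) = 4*√(-15) = 4*(I*√15) = 4*I*√15 ≈ 15.492*I)
G(b, x) = 22 - x (G(b, x) = (7 + 15) - x = 22 - x)
(-47870 - 17397)/(G(-57, A) + (12498 - 1*12706)) = (-47870 - 17397)/((22 - 4*I*√15) + (12498 - 1*12706)) = -65267/((22 - 4*I*√15) + (12498 - 12706)) = -65267/((22 - 4*I*√15) - 208) = -65267/(-186 - 4*I*√15)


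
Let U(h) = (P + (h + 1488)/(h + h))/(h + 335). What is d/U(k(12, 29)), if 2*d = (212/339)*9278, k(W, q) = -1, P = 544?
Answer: -656956624/135261 ≈ -4857.0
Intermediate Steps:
U(h) = (544 + (1488 + h)/(2*h))/(335 + h) (U(h) = (544 + (h + 1488)/(h + h))/(h + 335) = (544 + (1488 + h)/((2*h)))/(335 + h) = (544 + (1488 + h)*(1/(2*h)))/(335 + h) = (544 + (1488 + h)/(2*h))/(335 + h))
d = 983468/339 (d = ((212/339)*9278)/2 = (½)*(1966936/339) = 983468/339 ≈ 2901.1)
d/U(k(12, 29)) = 983468/(339*(((3/2)*(496 + 363*(-1))/(-1*(335 - 1))))) = 983468/(339*(((3/2)*(-1)*(496 - 363)/334))) = 983468/(339*(((3/2)*(-1)*(1/334)*133))) = 983468/(339*(-399/668)) = (983468/339)*(-668/399) = -656956624/135261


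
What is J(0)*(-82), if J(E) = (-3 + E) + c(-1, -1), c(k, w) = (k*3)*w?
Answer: 0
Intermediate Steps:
c(k, w) = 3*k*w (c(k, w) = (3*k)*w = 3*k*w)
J(E) = E (J(E) = (-3 + E) + 3*(-1)*(-1) = (-3 + E) + 3 = E)
J(0)*(-82) = 0*(-82) = 0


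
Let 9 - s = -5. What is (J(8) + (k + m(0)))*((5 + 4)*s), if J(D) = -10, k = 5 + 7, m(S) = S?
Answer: 252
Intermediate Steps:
s = 14 (s = 9 - 1*(-5) = 9 + 5 = 14)
k = 12
(J(8) + (k + m(0)))*((5 + 4)*s) = (-10 + (12 + 0))*((5 + 4)*14) = (-10 + 12)*(9*14) = 2*126 = 252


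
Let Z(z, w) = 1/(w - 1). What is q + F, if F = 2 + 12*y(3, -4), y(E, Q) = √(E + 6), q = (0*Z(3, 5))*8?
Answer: 38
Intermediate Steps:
Z(z, w) = 1/(-1 + w)
q = 0 (q = (0/(-1 + 5))*8 = (0/4)*8 = (0*(¼))*8 = 0*8 = 0)
y(E, Q) = √(6 + E)
F = 38 (F = 2 + 12*√(6 + 3) = 2 + 12*√9 = 2 + 12*3 = 2 + 36 = 38)
q + F = 0 + 38 = 38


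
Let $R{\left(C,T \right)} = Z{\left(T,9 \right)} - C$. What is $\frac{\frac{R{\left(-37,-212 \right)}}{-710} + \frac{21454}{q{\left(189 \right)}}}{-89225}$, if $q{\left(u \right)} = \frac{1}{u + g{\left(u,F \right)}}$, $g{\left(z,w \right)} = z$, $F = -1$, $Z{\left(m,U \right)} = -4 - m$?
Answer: $- \frac{230312971}{2533990} \approx -90.889$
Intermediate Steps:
$R{\left(C,T \right)} = -4 - C - T$ ($R{\left(C,T \right)} = \left(-4 - T\right) - C = -4 - C - T$)
$q{\left(u \right)} = \frac{1}{2 u}$ ($q{\left(u \right)} = \frac{1}{u + u} = \frac{1}{2 u}$)
$\frac{\frac{R{\left(-37,-212 \right)}}{-710} + \frac{21454}{q{\left(189 \right)}}}{-89225} = \frac{\frac{-4 - -37 - -212}{-710} + \frac{21454}{\frac{1}{2} \cdot \frac{1}{189}}}{-89225} = \left(\left(-4 + 37 + 212\right) \left(- \frac{1}{710}\right) + \frac{21454}{\frac{1}{2} \cdot \frac{1}{189}}\right) \left(- \frac{1}{89225}\right) = \left(245 \left(- \frac{1}{710}\right) + 21454 \frac{1}{\frac{1}{378}}\right) \left(- \frac{1}{89225}\right) = \left(- \frac{49}{142} + 21454 \cdot 378\right) \left(- \frac{1}{89225}\right) = \left(- \frac{49}{142} + 8109612\right) \left(- \frac{1}{89225}\right) = \frac{1151564855}{142} \left(- \frac{1}{89225}\right) = - \frac{230312971}{2533990}$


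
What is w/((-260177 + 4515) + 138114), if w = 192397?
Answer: -192397/117548 ≈ -1.6368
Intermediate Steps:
w/((-260177 + 4515) + 138114) = 192397/((-260177 + 4515) + 138114) = 192397/(-255662 + 138114) = 192397/(-117548) = 192397*(-1/117548) = -192397/117548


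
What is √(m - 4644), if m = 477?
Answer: 3*I*√463 ≈ 64.552*I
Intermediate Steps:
√(m - 4644) = √(477 - 4644) = √(-4167) = 3*I*√463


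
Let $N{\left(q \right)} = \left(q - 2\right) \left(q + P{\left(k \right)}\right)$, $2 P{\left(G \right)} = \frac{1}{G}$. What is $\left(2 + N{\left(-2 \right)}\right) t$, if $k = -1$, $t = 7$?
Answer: $84$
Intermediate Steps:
$P{\left(G \right)} = \frac{1}{2 G}$
$N{\left(q \right)} = \left(-2 + q\right) \left(- \frac{1}{2} + q\right)$ ($N{\left(q \right)} = \left(q - 2\right) \left(q + \frac{1}{2 \left(-1\right)}\right) = \left(-2 + q\right) \left(q + \frac{1}{2} \left(-1\right)\right) = \left(-2 + q\right) \left(q - \frac{1}{2}\right) = \left(-2 + q\right) \left(- \frac{1}{2} + q\right)$)
$\left(2 + N{\left(-2 \right)}\right) t = \left(2 + \left(1 + \left(-2\right)^{2} - -5\right)\right) 7 = \left(2 + \left(1 + 4 + 5\right)\right) 7 = \left(2 + 10\right) 7 = 12 \cdot 7 = 84$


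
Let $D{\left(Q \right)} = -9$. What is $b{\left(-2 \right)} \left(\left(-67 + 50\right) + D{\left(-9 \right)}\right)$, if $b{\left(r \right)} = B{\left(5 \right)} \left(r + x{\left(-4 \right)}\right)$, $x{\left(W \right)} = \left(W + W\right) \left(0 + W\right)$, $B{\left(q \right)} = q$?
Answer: $-3900$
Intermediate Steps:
$x{\left(W \right)} = 2 W^{2}$ ($x{\left(W \right)} = 2 W W = 2 W^{2}$)
$b{\left(r \right)} = 160 + 5 r$ ($b{\left(r \right)} = 5 \left(r + 2 \left(-4\right)^{2}\right) = 5 \left(r + 2 \cdot 16\right) = 5 \left(r + 32\right) = 5 \left(32 + r\right) = 160 + 5 r$)
$b{\left(-2 \right)} \left(\left(-67 + 50\right) + D{\left(-9 \right)}\right) = \left(160 + 5 \left(-2\right)\right) \left(\left(-67 + 50\right) - 9\right) = \left(160 - 10\right) \left(-17 - 9\right) = 150 \left(-26\right) = -3900$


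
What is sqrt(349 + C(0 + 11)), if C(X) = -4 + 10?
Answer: sqrt(355) ≈ 18.841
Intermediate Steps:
C(X) = 6
sqrt(349 + C(0 + 11)) = sqrt(349 + 6) = sqrt(355)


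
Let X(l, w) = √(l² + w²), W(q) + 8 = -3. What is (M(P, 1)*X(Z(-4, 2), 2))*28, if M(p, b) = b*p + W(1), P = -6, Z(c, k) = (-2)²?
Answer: -952*√5 ≈ -2128.7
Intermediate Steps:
Z(c, k) = 4
W(q) = -11 (W(q) = -8 - 3 = -11)
M(p, b) = -11 + b*p (M(p, b) = b*p - 11 = -11 + b*p)
(M(P, 1)*X(Z(-4, 2), 2))*28 = ((-11 + 1*(-6))*√(4² + 2²))*28 = ((-11 - 6)*√(16 + 4))*28 = -34*√5*28 = -952*√5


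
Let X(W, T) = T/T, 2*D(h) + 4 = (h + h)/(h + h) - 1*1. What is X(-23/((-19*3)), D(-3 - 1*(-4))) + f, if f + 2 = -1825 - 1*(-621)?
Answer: -1205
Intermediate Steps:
D(h) = -2 (D(h) = -2 + ((h + h)/(h + h) - 1*1)/2 = -2 + ((2*h)/((2*h)) - 1)/2 = -2 + ((2*h)*(1/(2*h)) - 1)/2 = -2 + (1 - 1)/2 = -2 + (½)*0 = -2 + 0 = -2)
f = -1206 (f = -2 + (-1825 - 1*(-621)) = -2 + (-1825 + 621) = -2 - 1204 = -1206)
X(W, T) = 1
X(-23/((-19*3)), D(-3 - 1*(-4))) + f = 1 - 1206 = -1205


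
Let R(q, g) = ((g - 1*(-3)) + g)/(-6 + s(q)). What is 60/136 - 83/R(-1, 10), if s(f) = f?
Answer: 20099/782 ≈ 25.702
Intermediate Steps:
R(q, g) = (3 + 2*g)/(-6 + q) (R(q, g) = ((g - 1*(-3)) + g)/(-6 + q) = ((g + 3) + g)/(-6 + q) = ((3 + g) + g)/(-6 + q) = (3 + 2*g)/(-6 + q))
60/136 - 83/R(-1, 10) = 60/136 - 83*(-6 - 1)/(3 + 2*10) = 60*(1/136) - 83*(-7/(3 + 20)) = 15/34 - 83/((-⅐*23)) = 15/34 - 83/(-23/7) = 15/34 - 83*(-7/23) = 15/34 + 581/23 = 20099/782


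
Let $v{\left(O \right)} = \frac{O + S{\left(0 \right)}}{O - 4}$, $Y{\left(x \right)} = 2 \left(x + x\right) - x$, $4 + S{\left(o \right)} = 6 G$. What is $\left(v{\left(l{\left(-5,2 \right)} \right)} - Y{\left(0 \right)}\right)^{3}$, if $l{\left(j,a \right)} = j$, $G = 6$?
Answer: $-27$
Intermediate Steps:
$S{\left(o \right)} = 32$ ($S{\left(o \right)} = -4 + 6 \cdot 6 = -4 + 36 = 32$)
$Y{\left(x \right)} = 3 x$ ($Y{\left(x \right)} = 2 \cdot 2 x - x = 4 x - x = 3 x$)
$v{\left(O \right)} = \frac{32 + O}{-4 + O}$ ($v{\left(O \right)} = \frac{O + 32}{O - 4} = \frac{32 + O}{-4 + O}$)
$\left(v{\left(l{\left(-5,2 \right)} \right)} - Y{\left(0 \right)}\right)^{3} = \left(\frac{32 - 5}{-4 - 5} - 3 \cdot 0\right)^{3} = \left(\frac{1}{-9} \cdot 27 - 0\right)^{3} = \left(\left(- \frac{1}{9}\right) 27 + 0\right)^{3} = \left(-3 + 0\right)^{3} = \left(-3\right)^{3} = -27$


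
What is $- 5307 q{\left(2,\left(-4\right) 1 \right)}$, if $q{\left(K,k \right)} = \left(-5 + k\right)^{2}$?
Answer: $-429867$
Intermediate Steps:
$- 5307 q{\left(2,\left(-4\right) 1 \right)} = - 5307 \left(-5 - 4\right)^{2} = - 5307 \left(-9\right)^{2} = \left(-5307\right) 81 = -429867$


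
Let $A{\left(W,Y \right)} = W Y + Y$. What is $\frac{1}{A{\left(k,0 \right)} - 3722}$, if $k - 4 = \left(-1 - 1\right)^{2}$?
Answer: $- \frac{1}{3722} \approx -0.00026867$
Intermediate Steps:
$k = 8$ ($k = 4 + \left(-1 - 1\right)^{2} = 4 + \left(-2\right)^{2} = 4 + 4 = 8$)
$A{\left(W,Y \right)} = Y + W Y$
$\frac{1}{A{\left(k,0 \right)} - 3722} = \frac{1}{0 \left(1 + 8\right) - 3722} = \frac{1}{0 \cdot 9 - 3722} = \frac{1}{0 - 3722} = \frac{1}{-3722} = - \frac{1}{3722}$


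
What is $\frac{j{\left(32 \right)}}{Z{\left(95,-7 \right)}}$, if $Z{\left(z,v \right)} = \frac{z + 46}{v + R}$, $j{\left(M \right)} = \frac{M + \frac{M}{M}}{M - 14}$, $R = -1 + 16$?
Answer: $\frac{44}{423} \approx 0.10402$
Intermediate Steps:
$R = 15$
$j{\left(M \right)} = \frac{1 + M}{-14 + M}$ ($j{\left(M \right)} = \frac{M + 1}{-14 + M} = \frac{1 + M}{-14 + M}$)
$Z{\left(z,v \right)} = \frac{46 + z}{15 + v}$ ($Z{\left(z,v \right)} = \frac{z + 46}{v + 15} = \frac{46 + z}{15 + v}$)
$\frac{j{\left(32 \right)}}{Z{\left(95,-7 \right)}} = \frac{\frac{1}{-14 + 32} \left(1 + 32\right)}{\frac{1}{15 - 7} \left(46 + 95\right)} = \frac{\frac{1}{18} \cdot 33}{\frac{1}{8} \cdot 141} = \frac{11}{6 \cdot \frac{141}{8}} = \frac{11}{6} \cdot \frac{8}{141} = \frac{44}{423}$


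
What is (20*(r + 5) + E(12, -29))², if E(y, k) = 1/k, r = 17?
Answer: 162792081/841 ≈ 1.9357e+5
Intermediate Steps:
(20*(r + 5) + E(12, -29))² = (20*(17 + 5) + 1/(-29))² = (20*22 - 1/29)² = (440 - 1/29)² = (12759/29)² = 162792081/841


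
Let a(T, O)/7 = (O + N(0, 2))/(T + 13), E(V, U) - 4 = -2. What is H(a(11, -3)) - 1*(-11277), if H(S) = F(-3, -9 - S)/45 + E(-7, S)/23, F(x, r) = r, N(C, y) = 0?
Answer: 18674557/1656 ≈ 11277.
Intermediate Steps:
E(V, U) = 2 (E(V, U) = 4 - 2 = 2)
a(T, O) = 7*O/(13 + T) (a(T, O) = 7*((O + 0)/(T + 13)) = 7*(O/(13 + T)) = 7*O/(13 + T))
H(S) = -13/115 - S/45 (H(S) = (-9 - S)/45 + 2/23 = (-9 - S)*(1/45) + 2*(1/23) = (-⅕ - S/45) + 2/23 = -13/115 - S/45)
H(a(11, -3)) - 1*(-11277) = (-13/115 - 7*(-3)/(45*(13 + 11))) - 1*(-11277) = (-13/115 - 7*(-3)/(45*24)) + 11277 = (-13/115 - 1/45*(-7/8)) + 11277 = (-13/115 + 7/360) + 11277 = -155/1656 + 11277 = 18674557/1656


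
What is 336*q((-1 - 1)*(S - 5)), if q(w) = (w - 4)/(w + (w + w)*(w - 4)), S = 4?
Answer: 112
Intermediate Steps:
q(w) = (-4 + w)/(w + 2*w*(-4 + w)) (q(w) = (-4 + w)/(w + (2*w)*(-4 + w)) = (-4 + w)/(w + 2*w*(-4 + w)))
336*q((-1 - 1)*(S - 5)) = 336*((-4 + (-1 - 1)*(4 - 5))/((((-1 - 1)*(4 - 5)))*(-7 + 2*((-1 - 1)*(4 - 5))))) = 336*((-4 - 2*(-1))/(((-2*(-1)))*(-7 + 2*(-2*(-1))))) = 336*((-4 + 2)/(2*(-7 + 2*2))) = 336*((½)*(-2)/(-7 + 4)) = 336*((½)*(-2)/(-3)) = 336*((½)*(-⅓)*(-2)) = 336*(⅓) = 112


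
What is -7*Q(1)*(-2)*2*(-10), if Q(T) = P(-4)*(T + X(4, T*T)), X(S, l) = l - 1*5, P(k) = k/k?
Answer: 840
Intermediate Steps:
P(k) = 1
X(S, l) = -5 + l (X(S, l) = l - 5 = -5 + l)
Q(T) = -5 + T + T**2 (Q(T) = 1*(T + (-5 + T*T)) = 1*(T + (-5 + T**2)) = 1*(-5 + T + T**2) = -5 + T + T**2)
-7*Q(1)*(-2)*2*(-10) = -7*(-5 + 1 + 1**2)*(-2)*2*(-10) = -7*(-5 + 1 + 1)*(-2)*2*(-10) = -7*(-3*(-2))*2*(-10) = -42*2*(-10) = -7*12*(-10) = -84*(-10) = 840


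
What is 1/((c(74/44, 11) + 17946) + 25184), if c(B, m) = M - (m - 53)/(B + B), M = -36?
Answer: 37/1594940 ≈ 2.3198e-5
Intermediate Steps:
c(B, m) = -36 - (-53 + m)/(2*B) (c(B, m) = -36 - (m - 53)/(B + B) = -36 - (-53 + m)/(2*B))
1/((c(74/44, 11) + 17946) + 25184) = 1/(((53 - 1*11 - 5328/44)/(2*((74/44))) + 17946) + 25184) = 1/(((53 - 11 - 5328/44)/(2*((74*(1/44)))) + 17946) + 25184) = 1/(((53 - 11 - 72*37/22)/(2*(37/22)) + 17946) + 25184) = 1/(((1/2)*(22/37)*(53 - 11 - 1332/11) + 17946) + 25184) = 1/(((1/2)*(22/37)*(-870/11) + 17946) + 25184) = 1/((-870/37 + 17946) + 25184) = 1/(663132/37 + 25184) = 1/(1594940/37) = 37/1594940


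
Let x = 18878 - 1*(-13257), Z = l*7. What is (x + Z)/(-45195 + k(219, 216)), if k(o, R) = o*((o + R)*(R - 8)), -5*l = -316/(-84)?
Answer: 481946/296548875 ≈ 0.0016252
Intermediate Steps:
l = -79/105 (l = -(-316)/(5*(-84)) = -(-316)*(-1)/(5*84) = -⅕*79/21 = -79/105 ≈ -0.75238)
k(o, R) = o*(-8 + R)*(R + o) (k(o, R) = o*((R + o)*(-8 + R)) = o*((-8 + R)*(R + o)) = o*(-8 + R)*(R + o))
Z = -79/15 (Z = -79/105*7 = -79/15 ≈ -5.2667)
x = 32135 (x = 18878 + 13257 = 32135)
(x + Z)/(-45195 + k(219, 216)) = (32135 - 79/15)/(-45195 + 219*(216² - 8*216 - 8*219 + 216*219)) = 481946/(15*(-45195 + 219*(46656 - 1728 - 1752 + 47304))) = 481946/(15*(-45195 + 219*90480)) = 481946/(15*(-45195 + 19815120)) = (481946/15)/19769925 = (481946/15)*(1/19769925) = 481946/296548875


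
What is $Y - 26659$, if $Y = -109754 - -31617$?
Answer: $-104796$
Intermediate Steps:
$Y = -78137$ ($Y = -109754 + 31617 = -78137$)
$Y - 26659 = -78137 - 26659 = -104796$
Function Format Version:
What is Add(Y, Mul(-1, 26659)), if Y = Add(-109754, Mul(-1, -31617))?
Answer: -104796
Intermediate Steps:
Y = -78137 (Y = Add(-109754, 31617) = -78137)
Add(Y, Mul(-1, 26659)) = Add(-78137, Mul(-1, 26659)) = Add(-78137, -26659) = -104796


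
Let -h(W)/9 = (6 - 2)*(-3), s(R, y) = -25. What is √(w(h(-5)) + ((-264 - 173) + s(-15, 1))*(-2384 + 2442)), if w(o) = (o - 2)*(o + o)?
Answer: 10*I*√39 ≈ 62.45*I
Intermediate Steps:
h(W) = 108 (h(W) = -9*(6 - 2)*(-3) = -36*(-3) = -9*(-12) = 108)
w(o) = 2*o*(-2 + o) (w(o) = (-2 + o)*(2*o) = 2*o*(-2 + o))
√(w(h(-5)) + ((-264 - 173) + s(-15, 1))*(-2384 + 2442)) = √(2*108*(-2 + 108) + ((-264 - 173) - 25)*(-2384 + 2442)) = √(2*108*106 + (-437 - 25)*58) = √(22896 - 462*58) = √(22896 - 26796) = √(-3900) = 10*I*√39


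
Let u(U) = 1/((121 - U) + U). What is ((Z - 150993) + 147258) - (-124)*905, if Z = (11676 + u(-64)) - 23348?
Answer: 11714374/121 ≈ 96813.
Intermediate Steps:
u(U) = 1/121
Z = -1412311/121 (Z = (11676 + 1/121) - 23348 = 1412797/121 - 23348 = -1412311/121 ≈ -11672.)
((Z - 150993) + 147258) - (-124)*905 = ((-1412311/121 - 150993) + 147258) - (-124)*905 = (-19682464/121 + 147258) - 1*(-112220) = -1864246/121 + 112220 = 11714374/121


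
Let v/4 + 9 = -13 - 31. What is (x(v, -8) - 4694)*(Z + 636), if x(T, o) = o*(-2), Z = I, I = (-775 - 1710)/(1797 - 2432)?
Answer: -380176382/127 ≈ -2.9935e+6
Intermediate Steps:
I = 497/127 (I = -2485/(-635) = -2485*(-1/635) = 497/127 ≈ 3.9134)
v = -212 (v = -36 + 4*(-13 - 31) = -36 + 4*(-44) = -36 - 176 = -212)
Z = 497/127 ≈ 3.9134
x(T, o) = -2*o
(x(v, -8) - 4694)*(Z + 636) = (-2*(-8) - 4694)*(497/127 + 636) = (16 - 4694)*(81269/127) = -4678*81269/127 = -380176382/127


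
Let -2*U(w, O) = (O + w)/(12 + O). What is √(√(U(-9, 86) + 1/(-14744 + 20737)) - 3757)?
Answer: √(-26447572834228 + 83902*I*√2764361145)/83902 ≈ 0.0051118 + 61.294*I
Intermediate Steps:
U(w, O) = -(O + w)/(2*(12 + O))
√(√(U(-9, 86) + 1/(-14744 + 20737)) - 3757) = √(√((-1*86 - 1*(-9))/(2*(12 + 86)) + 1/(-14744 + 20737)) - 3757) = √(√((½)*(-86 + 9)/98 + 1/5993) - 3757) = √(√((½)*(1/98)*(-77) + 1/5993) - 3757) = √(√(-11/28 + 1/5993) - 3757) = √(√(-65895/167804) - 3757) = √(I*√2764361145/83902 - 3757) = √(-3757 + I*√2764361145/83902)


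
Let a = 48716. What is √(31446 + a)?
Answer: √80162 ≈ 283.13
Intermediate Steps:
√(31446 + a) = √(31446 + 48716) = √80162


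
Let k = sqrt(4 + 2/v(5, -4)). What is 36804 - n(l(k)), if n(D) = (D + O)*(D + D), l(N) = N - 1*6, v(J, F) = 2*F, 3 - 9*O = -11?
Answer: 220459/6 + 94*sqrt(15)/9 ≈ 36784.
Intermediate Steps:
O = 14/9 (O = 1/3 - 1/9*(-11) = 1/3 + 11/9 = 14/9 ≈ 1.5556)
k = sqrt(15)/2 (k = sqrt(4 + 2/((2*(-4)))) = sqrt(4 + 2/(-8)) = sqrt(4 + 2*(-1/8)) = sqrt(4 - 1/4) = sqrt(15/4) = sqrt(15)/2 ≈ 1.9365)
l(N) = -6 + N (l(N) = N - 6 = -6 + N)
n(D) = 2*D*(14/9 + D) (n(D) = (D + 14/9)*(D + D) = (14/9 + D)*(2*D) = 2*D*(14/9 + D))
36804 - n(l(k)) = 36804 - 2*(-6 + sqrt(15)/2)*(14 + 9*(-6 + sqrt(15)/2))/9 = 36804 - 2*(-6 + sqrt(15)/2)*(14 + (-54 + 9*sqrt(15)/2))/9 = 36804 - 2*(-6 + sqrt(15)/2)*(-40 + 9*sqrt(15)/2)/9 = 36804 - 2*(-40 + 9*sqrt(15)/2)*(-6 + sqrt(15)/2)/9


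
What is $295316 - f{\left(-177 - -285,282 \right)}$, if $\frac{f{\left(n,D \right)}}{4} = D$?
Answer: $294188$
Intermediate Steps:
$f{\left(n,D \right)} = 4 D$
$295316 - f{\left(-177 - -285,282 \right)} = 295316 - 4 \cdot 282 = 295316 - 1128 = 294188$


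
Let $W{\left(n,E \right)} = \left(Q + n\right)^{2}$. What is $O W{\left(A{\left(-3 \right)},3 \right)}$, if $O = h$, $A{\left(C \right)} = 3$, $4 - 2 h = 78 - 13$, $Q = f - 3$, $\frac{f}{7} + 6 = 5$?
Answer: $- \frac{2989}{2} \approx -1494.5$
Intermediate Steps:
$f = -7$ ($f = -42 + 7 \cdot 5 = -42 + 35 = -7$)
$Q = -10$ ($Q = -7 - 3 = -10$)
$h = - \frac{61}{2}$ ($h = 2 - \frac{78 - 13}{2} = 2 - \frac{65}{2} = - \frac{61}{2} \approx -30.5$)
$W{\left(n,E \right)} = \left(-10 + n\right)^{2}$
$O = - \frac{61}{2} \approx -30.5$
$O W{\left(A{\left(-3 \right)},3 \right)} = - \frac{61 \left(-10 + 3\right)^{2}}{2} = - \frac{61 \left(-7\right)^{2}}{2} = \left(- \frac{61}{2}\right) 49 = - \frac{2989}{2}$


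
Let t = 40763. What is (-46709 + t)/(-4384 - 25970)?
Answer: 991/5059 ≈ 0.19589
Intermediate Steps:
(-46709 + t)/(-4384 - 25970) = (-46709 + 40763)/(-4384 - 25970) = -5946/(-30354) = -5946*(-1/30354) = 991/5059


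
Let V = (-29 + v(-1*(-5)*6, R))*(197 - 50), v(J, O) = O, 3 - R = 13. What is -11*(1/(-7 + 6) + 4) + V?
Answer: -5766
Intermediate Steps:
R = -10 (R = 3 - 1*13 = 3 - 13 = -10)
V = -5733 (V = (-29 - 10)*(197 - 50) = -39*147 = -5733)
-11*(1/(-7 + 6) + 4) + V = -11*(1/(-7 + 6) + 4) - 5733 = -11*(1/(-1) + 4) - 5733 = -11*(-1 + 4) - 5733 = -11*3 - 5733 = -33 - 5733 = -5766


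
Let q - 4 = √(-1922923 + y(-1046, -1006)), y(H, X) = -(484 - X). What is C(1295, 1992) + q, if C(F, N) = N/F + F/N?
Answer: 15963649/2579640 + I*√1924413 ≈ 6.1883 + 1387.2*I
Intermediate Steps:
C(F, N) = F/N + N/F
y(H, X) = -484 + X
q = 4 + I*√1924413 (q = 4 + √(-1922923 + (-484 - 1006)) = 4 + √(-1922923 - 1490) = 4 + √(-1924413) = 4 + I*√1924413 ≈ 4.0 + 1387.2*I)
C(1295, 1992) + q = (1295/1992 + 1992/1295) + (4 + I*√1924413) = 5645089/2579640 + (4 + I*√1924413) = 15963649/2579640 + I*√1924413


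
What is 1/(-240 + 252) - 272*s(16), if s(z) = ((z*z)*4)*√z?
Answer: -13369343/12 ≈ -1.1141e+6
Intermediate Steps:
s(z) = 4*z^(5/2) (s(z) = (z²*4)*√z = (4*z²)*√z = 4*z^(5/2))
1/(-240 + 252) - 272*s(16) = 1/(-240 + 252) - 1088*16^(5/2) = 1/12 - 1088*1024 = 1/12 - 272*4096 = 1/12 - 1114112 = -13369343/12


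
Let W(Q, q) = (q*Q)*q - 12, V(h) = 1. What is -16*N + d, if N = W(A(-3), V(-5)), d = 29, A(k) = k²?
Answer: 77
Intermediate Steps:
W(Q, q) = -12 + Q*q² (W(Q, q) = (Q*q)*q - 12 = Q*q² - 12 = -12 + Q*q²)
N = -3 (N = -12 + (-3)²*1² = -12 + 9*1 = -12 + 9 = -3)
-16*N + d = -16*(-3) + 29 = 48 + 29 = 77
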